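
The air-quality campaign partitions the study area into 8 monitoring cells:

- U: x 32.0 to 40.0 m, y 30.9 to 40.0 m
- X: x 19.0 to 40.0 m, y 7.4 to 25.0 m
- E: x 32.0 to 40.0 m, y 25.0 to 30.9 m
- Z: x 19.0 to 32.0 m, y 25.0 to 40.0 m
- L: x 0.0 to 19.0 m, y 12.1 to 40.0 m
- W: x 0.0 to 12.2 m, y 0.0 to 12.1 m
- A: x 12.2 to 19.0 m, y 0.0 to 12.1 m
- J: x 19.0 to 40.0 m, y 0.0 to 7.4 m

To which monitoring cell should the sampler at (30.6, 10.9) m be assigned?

X

The point has x = 30.6 and y = 10.9.
Only X satisfies 19.0 ≤ x ≤ 40.0 and 7.4 ≤ y ≤ 25.0.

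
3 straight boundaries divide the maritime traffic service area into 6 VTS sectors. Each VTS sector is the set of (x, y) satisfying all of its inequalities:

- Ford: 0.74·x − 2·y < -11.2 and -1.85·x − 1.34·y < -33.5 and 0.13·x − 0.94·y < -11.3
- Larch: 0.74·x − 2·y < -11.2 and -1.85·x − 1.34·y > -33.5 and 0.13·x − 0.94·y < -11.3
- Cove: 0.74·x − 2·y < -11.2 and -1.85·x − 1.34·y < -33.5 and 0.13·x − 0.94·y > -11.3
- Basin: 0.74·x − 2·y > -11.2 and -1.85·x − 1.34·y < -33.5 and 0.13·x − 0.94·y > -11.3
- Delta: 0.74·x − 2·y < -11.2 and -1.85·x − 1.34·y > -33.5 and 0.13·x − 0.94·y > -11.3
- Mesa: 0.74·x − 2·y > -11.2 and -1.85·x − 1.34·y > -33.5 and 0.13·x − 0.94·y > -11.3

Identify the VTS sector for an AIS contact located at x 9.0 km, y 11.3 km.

0.74·9.0 − 2·11.3 = -15.940, which is < -11.2
-1.85·9.0 − 1.34·11.3 = -31.792, which is > -33.5
0.13·9.0 − 0.94·11.3 = -9.452, which is > -11.3
This sign pattern matches Delta.

Delta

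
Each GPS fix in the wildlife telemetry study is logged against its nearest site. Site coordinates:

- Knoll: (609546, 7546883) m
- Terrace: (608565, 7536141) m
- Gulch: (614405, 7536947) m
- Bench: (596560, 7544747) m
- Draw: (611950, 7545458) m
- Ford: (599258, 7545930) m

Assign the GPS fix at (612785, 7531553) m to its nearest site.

Squared distances to each site:
Knoll: 245500021.000; Terrace: 38858144.000; Gulch: 31719636.000; Bench: 437332261.000; Draw: 194046250.000; Ford: 389677858.000.
Minimum at Gulch.

Gulch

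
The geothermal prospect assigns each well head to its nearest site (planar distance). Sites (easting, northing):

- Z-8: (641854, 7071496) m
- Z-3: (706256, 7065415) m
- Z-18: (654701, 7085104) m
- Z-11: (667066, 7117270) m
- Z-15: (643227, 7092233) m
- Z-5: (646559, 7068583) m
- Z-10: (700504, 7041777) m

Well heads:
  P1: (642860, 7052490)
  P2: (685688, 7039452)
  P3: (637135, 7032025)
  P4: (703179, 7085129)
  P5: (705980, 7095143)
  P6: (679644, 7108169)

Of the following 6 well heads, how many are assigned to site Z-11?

1

P1 → Z-5
P2 → Z-10
P3 → Z-5
P4 → Z-3
P5 → Z-3
P6 → Z-11
1 of the 6 goes to Z-11.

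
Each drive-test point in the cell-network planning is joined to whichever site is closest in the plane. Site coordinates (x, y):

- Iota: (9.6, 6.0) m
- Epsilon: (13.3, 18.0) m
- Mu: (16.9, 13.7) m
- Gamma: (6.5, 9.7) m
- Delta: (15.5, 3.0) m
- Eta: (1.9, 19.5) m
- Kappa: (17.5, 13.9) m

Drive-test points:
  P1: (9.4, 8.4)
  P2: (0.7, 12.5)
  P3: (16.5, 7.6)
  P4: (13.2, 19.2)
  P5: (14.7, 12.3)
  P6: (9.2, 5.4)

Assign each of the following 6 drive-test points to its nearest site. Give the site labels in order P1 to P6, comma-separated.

P1 → Iota (d²=5.80)
P2 → Gamma (d²=41.48)
P3 → Delta (d²=22.16)
P4 → Epsilon (d²=1.45)
P5 → Mu (d²=6.80)
P6 → Iota (d²=0.52)

Iota, Gamma, Delta, Epsilon, Mu, Iota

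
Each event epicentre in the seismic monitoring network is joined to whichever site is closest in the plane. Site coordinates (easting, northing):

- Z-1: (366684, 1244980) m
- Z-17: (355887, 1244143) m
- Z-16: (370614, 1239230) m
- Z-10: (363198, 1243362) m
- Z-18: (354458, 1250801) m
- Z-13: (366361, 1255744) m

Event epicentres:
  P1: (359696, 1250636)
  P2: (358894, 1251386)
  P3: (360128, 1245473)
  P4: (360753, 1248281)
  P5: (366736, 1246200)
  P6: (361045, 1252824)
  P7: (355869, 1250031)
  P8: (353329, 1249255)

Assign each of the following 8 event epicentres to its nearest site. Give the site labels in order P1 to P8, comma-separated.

P1 → Z-18 (d²=27463869.00)
P2 → Z-18 (d²=20020321.00)
P3 → Z-10 (d²=13881221.00)
P4 → Z-10 (d²=30174586.00)
P5 → Z-1 (d²=1491104.00)
P6 → Z-13 (d²=36786256.00)
P7 → Z-18 (d²=2583821.00)
P8 → Z-18 (d²=3664757.00)

Z-18, Z-18, Z-10, Z-10, Z-1, Z-13, Z-18, Z-18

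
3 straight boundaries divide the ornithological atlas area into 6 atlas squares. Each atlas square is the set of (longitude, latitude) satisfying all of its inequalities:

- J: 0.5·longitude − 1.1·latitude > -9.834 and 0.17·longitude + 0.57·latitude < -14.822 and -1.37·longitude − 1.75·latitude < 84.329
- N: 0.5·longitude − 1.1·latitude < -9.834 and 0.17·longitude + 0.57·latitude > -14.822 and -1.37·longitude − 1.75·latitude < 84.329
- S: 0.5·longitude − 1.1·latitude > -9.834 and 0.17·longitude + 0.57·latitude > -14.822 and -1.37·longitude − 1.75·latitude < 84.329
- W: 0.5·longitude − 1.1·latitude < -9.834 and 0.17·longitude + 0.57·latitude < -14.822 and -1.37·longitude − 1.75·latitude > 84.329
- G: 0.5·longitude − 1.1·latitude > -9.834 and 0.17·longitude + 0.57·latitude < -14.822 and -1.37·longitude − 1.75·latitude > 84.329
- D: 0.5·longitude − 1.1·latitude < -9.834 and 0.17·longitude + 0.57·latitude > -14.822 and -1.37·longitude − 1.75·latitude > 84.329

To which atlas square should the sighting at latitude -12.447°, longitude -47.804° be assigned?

0.5·-47.804 − 1.1·-12.447 = -10.210, which is < -9.834
0.17·-47.804 + 0.57·-12.447 = -15.221, which is < -14.822
-1.37·-47.804 − 1.75·-12.447 = 87.274, which is > 84.329
This sign pattern matches W.

W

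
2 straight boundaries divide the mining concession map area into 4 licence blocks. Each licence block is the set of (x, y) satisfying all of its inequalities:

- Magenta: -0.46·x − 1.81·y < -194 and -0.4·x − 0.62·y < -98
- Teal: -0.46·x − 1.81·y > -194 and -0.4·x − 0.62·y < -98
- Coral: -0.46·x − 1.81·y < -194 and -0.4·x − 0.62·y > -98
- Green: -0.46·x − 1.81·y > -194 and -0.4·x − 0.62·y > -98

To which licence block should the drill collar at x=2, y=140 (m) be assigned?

-0.46·2 − 1.81·140 = -254.320, which is < -194
-0.4·2 − 0.62·140 = -87.600, which is > -98
This sign pattern matches Coral.

Coral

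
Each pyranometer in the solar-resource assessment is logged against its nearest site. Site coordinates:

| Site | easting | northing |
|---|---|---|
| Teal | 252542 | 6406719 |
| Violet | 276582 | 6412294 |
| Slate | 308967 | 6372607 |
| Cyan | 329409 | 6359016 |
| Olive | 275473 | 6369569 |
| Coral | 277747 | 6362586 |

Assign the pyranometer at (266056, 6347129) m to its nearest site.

Squared distances to each site:
Teal: 3733596296.000; Violet: 4357273901.000; Slate: 2490482405.000; Cyan: 4154903378.000; Olive: 592233489.000; Coral: 375598330.000.
Minimum at Coral.

Coral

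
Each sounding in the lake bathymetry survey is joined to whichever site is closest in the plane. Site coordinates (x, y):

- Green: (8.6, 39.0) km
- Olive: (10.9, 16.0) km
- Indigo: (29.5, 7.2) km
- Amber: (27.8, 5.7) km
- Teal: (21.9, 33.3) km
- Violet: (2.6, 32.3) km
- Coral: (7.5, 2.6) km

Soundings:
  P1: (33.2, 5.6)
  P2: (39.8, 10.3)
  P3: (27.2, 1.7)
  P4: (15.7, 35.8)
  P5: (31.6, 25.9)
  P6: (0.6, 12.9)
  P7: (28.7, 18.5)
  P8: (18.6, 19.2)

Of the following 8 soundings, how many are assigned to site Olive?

P1 → Indigo
P2 → Indigo
P3 → Amber
P4 → Teal
P5 → Teal
P6 → Olive
P7 → Indigo
P8 → Olive
2 of the 8 go to Olive.

2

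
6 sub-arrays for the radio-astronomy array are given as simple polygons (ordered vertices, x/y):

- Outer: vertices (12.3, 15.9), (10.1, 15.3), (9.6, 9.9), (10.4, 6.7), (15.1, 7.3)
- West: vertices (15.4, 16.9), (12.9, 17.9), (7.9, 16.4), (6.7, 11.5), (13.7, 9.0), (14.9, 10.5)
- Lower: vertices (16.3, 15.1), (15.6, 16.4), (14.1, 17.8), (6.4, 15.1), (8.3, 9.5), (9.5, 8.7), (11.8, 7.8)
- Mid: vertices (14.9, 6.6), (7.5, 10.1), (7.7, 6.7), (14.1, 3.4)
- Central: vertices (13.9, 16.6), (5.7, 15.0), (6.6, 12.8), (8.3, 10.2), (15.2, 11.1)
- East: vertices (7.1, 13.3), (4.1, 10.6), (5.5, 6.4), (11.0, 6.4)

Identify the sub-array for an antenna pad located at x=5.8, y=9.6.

East

Cast a ray rightward from (5.8, 9.6). For each polygon, the edges (by vertex number in listed order) whose endpoints lie on opposite sides of y = 9.6, where each meets that height, and whether that is right or left of the point:
Outer: 3–4 at x≈9.68 (right), 5–1 at x≈14.35 (right) → 2 crossings.
West: 4–5 at x≈12.02 (right), 5–6 at x≈14.18 (right) → 2 crossings.
Lower: 4–5 at x≈8.27 (right), 7–1 at x≈12.91 (right) → 2 crossings.
Mid: 1–2 at x≈8.56 (right), 2–3 at x≈7.53 (right) → 2 crossings.
Central: no edge straddles that height → 0 crossings.
East: 2–3 at x≈4.43 (left), 4–1 at x≈9.19 (right) → 1 crossing.
Only East has an odd count, so the point is inside East.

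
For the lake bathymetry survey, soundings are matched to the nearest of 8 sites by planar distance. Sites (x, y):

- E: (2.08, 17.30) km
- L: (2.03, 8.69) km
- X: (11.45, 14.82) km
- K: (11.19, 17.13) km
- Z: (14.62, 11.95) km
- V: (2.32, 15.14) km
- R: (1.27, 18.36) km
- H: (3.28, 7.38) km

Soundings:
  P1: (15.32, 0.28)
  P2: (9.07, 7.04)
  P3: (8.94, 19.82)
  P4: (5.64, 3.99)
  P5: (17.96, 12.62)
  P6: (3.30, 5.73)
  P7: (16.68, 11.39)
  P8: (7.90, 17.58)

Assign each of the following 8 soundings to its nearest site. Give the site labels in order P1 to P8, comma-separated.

P1 → Z (d²=136.68)
P2 → H (d²=33.64)
P3 → K (d²=12.30)
P4 → H (d²=17.06)
P5 → Z (d²=11.60)
P6 → H (d²=2.72)
P7 → Z (d²=4.56)
P8 → K (d²=11.03)

Z, H, K, H, Z, H, Z, K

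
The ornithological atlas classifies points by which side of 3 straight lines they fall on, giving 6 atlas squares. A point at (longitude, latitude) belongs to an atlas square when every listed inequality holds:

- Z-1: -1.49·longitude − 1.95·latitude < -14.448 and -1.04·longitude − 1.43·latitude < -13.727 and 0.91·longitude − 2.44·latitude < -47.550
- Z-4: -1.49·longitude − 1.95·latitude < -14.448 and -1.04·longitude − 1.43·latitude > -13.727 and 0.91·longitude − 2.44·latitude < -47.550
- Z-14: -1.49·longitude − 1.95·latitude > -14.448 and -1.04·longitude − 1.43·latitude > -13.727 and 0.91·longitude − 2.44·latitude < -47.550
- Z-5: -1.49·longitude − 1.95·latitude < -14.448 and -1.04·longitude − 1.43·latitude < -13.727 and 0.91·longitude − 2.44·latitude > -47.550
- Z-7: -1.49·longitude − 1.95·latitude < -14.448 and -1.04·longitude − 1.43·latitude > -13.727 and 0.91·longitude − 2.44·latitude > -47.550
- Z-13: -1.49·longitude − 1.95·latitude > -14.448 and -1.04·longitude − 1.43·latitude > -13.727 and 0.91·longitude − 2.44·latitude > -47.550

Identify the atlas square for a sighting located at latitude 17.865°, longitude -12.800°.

Z-4

-1.49·-12.800 − 1.95·17.865 = -15.765, which is < -14.448
-1.04·-12.800 − 1.43·17.865 = -12.235, which is > -13.727
0.91·-12.800 − 2.44·17.865 = -55.239, which is < -47.550
This sign pattern matches Z-4.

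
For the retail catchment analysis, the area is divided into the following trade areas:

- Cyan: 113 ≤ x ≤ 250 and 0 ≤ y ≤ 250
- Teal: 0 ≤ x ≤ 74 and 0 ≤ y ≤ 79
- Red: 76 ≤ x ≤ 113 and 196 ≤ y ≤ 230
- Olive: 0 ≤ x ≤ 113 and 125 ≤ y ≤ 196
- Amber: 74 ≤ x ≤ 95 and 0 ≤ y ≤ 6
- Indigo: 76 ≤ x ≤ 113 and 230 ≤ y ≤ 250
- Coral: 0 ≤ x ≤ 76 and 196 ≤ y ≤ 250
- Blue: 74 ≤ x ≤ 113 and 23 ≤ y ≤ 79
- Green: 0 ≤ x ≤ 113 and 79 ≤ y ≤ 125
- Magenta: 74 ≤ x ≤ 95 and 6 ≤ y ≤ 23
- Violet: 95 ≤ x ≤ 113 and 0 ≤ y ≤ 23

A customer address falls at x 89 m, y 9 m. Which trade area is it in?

The point has x = 89 and y = 9.
Only Magenta satisfies 74 ≤ x ≤ 95 and 6 ≤ y ≤ 23.

Magenta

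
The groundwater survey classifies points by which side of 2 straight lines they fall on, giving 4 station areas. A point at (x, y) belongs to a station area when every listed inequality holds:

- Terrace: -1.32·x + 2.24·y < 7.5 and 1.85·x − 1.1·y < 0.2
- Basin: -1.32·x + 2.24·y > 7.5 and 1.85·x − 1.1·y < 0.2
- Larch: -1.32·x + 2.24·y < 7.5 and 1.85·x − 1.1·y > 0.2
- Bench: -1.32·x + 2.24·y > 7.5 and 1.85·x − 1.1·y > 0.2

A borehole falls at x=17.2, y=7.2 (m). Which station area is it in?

Larch

-1.32·17.2 + 2.24·7.2 = -6.576, which is < 7.5
1.85·17.2 − 1.1·7.2 = 23.900, which is > 0.2
This sign pattern matches Larch.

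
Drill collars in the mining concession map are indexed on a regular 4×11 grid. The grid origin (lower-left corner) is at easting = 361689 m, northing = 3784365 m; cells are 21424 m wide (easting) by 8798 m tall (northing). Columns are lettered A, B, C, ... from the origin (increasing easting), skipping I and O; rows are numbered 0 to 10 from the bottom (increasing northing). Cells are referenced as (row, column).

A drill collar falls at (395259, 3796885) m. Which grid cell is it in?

(1, B)

Column index: ⌊(395259 − 361689) / 21424⌋ = ⌊1.567⌋ = 1 → column B
Row offset from origin: ⌊(3796885 − 3784365) / 8798⌋ = ⌊1.423⌋ = 1 → row 1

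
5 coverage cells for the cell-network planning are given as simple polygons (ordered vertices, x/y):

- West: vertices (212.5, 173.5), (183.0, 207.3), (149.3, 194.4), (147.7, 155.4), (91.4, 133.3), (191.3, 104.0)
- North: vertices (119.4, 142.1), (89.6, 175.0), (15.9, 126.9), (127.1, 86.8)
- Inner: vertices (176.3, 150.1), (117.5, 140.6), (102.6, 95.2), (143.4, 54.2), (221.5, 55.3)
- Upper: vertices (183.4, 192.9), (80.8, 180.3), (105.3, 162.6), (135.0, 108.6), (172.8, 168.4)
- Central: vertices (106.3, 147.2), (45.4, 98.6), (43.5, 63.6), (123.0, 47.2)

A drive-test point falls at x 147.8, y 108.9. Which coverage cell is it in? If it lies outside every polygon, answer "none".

Cast a ray rightward from (147.8, 108.9). For each polygon, the edges (by vertex number in listed order) whose endpoints lie on opposite sides of y = 108.9, where each meets that height, and whether that is right or left of the point:
West: 5–6 at x≈174.59 (right), 6–1 at x≈192.79 (right) → 2 crossings.
North: 3–4 at x≈65.82 (left), 4–1 at x≈124.02 (left) → 0 crossings.
Inner: 2–3 at x≈107.10 (left), 5–1 at x≈195.94 (right) → 1 crossing.
Upper: 3–4 at x≈134.83 (left), 4–5 at x≈135.19 (left) → 0 crossings.
Central: 1–2 at x≈58.31 (left), 4–1 at x≈112.70 (left) → 0 crossings.
Only Inner has an odd count, so the point is inside Inner.

Inner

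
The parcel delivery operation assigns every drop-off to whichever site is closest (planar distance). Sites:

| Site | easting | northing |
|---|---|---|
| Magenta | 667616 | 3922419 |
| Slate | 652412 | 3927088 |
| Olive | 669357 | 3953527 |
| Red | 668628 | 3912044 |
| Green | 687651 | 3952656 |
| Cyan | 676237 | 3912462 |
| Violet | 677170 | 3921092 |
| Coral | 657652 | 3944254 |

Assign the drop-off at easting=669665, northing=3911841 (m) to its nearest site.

Red

Squared distances to each site:
Magenta: 116092485.000; Slate: 530137018.000; Olive: 1737817460.000; Red: 1116578.000; Green: 1989360421.000; Cyan: 43576825.000; Violet: 141906026.000; Coral: 1194914738.000.
Minimum at Red.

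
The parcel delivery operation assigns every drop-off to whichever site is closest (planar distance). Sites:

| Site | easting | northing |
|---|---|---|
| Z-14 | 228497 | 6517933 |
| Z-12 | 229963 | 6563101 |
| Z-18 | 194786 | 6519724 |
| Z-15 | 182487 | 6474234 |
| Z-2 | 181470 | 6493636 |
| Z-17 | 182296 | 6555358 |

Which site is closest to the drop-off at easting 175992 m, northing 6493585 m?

Z-2

Squared distances to each site:
Z-14: 3349600129.000; Z-12: 7745343097.000; Z-18: 1036461757.000; Z-15: 416646226.000; Z-2: 30011085.000; Z-17: 3855643945.000.
Minimum at Z-2.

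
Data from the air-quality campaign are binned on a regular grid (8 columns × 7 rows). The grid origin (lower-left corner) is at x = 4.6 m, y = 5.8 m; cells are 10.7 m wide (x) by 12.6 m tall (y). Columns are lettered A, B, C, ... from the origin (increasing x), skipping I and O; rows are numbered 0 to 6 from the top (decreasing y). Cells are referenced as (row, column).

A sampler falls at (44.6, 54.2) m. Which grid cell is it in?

Column index: ⌊(44.6 − 4.6) / 10.7⌋ = ⌊3.738⌋ = 3 → column D
Row offset from origin: ⌊(54.2 − 5.8) / 12.6⌋ = ⌊3.841⌋ = 3 → row 3 (counted from top)

(3, D)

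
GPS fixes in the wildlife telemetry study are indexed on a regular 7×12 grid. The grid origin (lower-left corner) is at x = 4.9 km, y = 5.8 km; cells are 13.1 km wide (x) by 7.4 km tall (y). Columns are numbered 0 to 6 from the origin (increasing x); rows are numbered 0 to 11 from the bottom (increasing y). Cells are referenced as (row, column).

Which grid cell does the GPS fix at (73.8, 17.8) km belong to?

Column index: ⌊(73.8 − 4.9) / 13.1⌋ = ⌊5.260⌋ = 5
Row offset from origin: ⌊(17.8 − 5.8) / 7.4⌋ = ⌊1.622⌋ = 1 → row 1

(1, 5)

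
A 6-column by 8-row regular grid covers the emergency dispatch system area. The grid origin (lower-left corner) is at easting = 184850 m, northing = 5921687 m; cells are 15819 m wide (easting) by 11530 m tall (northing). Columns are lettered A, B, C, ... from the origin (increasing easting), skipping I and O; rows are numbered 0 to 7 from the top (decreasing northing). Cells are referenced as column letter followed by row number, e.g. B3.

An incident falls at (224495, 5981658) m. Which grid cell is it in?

Column index: ⌊(224495 − 184850) / 15819⌋ = ⌊2.506⌋ = 2 → column C
Row offset from origin: ⌊(5981658 − 5921687) / 11530⌋ = ⌊5.201⌋ = 5 → row 2 (counted from top)

C2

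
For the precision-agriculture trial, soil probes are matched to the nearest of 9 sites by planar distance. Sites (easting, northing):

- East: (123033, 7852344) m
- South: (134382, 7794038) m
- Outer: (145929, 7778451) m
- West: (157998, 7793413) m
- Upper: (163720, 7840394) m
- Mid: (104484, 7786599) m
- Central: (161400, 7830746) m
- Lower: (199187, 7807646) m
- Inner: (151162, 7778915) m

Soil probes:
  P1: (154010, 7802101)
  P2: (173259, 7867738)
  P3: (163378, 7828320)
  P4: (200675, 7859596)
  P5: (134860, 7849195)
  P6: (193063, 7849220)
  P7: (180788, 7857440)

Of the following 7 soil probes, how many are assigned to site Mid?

P1 → West
P2 → Upper
P3 → Central
P4 → Upper
P5 → East
P6 → Upper
P7 → Upper
0 of the 7 go to Mid.

0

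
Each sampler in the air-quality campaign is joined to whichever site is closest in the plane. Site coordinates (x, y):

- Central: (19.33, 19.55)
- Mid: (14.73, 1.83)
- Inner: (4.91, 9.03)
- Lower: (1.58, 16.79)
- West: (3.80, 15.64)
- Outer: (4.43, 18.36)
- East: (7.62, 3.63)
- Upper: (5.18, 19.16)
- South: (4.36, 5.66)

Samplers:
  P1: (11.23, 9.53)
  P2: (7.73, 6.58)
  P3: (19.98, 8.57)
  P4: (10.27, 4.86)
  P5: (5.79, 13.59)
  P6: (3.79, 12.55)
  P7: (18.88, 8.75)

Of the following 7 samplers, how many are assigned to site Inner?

P1 → Inner
P2 → East
P3 → Mid
P4 → East
P5 → West
P6 → West
P7 → Mid
1 of the 7 goes to Inner.

1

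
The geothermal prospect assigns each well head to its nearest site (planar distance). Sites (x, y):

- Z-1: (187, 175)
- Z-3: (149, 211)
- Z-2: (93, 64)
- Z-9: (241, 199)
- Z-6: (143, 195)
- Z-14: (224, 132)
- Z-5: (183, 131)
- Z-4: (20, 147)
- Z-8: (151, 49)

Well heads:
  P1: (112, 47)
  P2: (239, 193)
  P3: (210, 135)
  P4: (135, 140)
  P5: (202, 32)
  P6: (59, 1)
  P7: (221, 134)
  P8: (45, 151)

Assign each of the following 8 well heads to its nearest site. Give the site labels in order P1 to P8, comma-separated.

Z-2, Z-9, Z-14, Z-5, Z-8, Z-2, Z-14, Z-4

P1 → Z-2 (d²=650.00)
P2 → Z-9 (d²=40.00)
P3 → Z-14 (d²=205.00)
P4 → Z-5 (d²=2385.00)
P5 → Z-8 (d²=2890.00)
P6 → Z-2 (d²=5125.00)
P7 → Z-14 (d²=13.00)
P8 → Z-4 (d²=641.00)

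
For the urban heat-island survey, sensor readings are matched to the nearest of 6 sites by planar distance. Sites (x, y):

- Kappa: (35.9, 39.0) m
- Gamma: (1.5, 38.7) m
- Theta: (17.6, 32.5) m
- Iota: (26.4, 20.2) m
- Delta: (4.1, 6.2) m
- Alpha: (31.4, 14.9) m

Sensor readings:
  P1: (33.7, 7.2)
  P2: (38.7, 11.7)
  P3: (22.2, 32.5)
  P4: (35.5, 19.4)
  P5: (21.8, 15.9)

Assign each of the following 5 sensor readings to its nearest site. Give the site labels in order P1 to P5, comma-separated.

P1 → Alpha (d²=64.58)
P2 → Alpha (d²=63.53)
P3 → Theta (d²=21.16)
P4 → Alpha (d²=37.06)
P5 → Iota (d²=39.65)

Alpha, Alpha, Theta, Alpha, Iota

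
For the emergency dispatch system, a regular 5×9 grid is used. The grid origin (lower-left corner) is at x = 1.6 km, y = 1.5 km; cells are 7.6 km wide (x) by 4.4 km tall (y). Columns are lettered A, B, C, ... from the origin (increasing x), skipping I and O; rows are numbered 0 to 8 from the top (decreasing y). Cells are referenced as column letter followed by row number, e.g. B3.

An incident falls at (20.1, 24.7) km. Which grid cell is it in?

Column index: ⌊(20.1 − 1.6) / 7.6⌋ = ⌊2.434⌋ = 2 → column C
Row offset from origin: ⌊(24.7 − 1.5) / 4.4⌋ = ⌊5.273⌋ = 5 → row 3 (counted from top)

C3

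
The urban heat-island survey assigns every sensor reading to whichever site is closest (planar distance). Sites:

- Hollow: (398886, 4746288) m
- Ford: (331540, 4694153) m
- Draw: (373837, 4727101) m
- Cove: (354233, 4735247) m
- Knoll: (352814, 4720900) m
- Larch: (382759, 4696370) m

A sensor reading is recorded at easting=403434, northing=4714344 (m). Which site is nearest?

Larch

Squared distances to each site:
Hollow: 1041103440.000; Ford: 5576423717.000; Draw: 1038723458.000; Cove: 2857673810.000; Knoll: 2605365536.000; Larch: 750520301.000.
Minimum at Larch.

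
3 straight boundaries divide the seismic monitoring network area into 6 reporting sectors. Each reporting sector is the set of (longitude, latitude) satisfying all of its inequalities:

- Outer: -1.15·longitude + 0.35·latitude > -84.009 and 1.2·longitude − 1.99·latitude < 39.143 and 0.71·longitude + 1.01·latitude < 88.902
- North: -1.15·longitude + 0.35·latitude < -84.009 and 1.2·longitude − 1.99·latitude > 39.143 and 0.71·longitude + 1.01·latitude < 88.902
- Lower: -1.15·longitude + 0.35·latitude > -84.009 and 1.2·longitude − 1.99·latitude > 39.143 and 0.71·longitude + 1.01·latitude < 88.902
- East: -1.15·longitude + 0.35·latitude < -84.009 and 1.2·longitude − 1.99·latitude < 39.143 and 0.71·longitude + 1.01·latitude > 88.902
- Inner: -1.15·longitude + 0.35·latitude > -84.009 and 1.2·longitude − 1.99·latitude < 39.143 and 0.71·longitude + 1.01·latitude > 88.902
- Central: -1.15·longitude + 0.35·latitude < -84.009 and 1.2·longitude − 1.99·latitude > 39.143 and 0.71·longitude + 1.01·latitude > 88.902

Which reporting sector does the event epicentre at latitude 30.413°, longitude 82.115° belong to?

Inner

-1.15·82.115 + 0.35·30.413 = -83.788, which is > -84.009
1.2·82.115 − 1.99·30.413 = 38.016, which is < 39.143
0.71·82.115 + 1.01·30.413 = 89.019, which is > 88.902
This sign pattern matches Inner.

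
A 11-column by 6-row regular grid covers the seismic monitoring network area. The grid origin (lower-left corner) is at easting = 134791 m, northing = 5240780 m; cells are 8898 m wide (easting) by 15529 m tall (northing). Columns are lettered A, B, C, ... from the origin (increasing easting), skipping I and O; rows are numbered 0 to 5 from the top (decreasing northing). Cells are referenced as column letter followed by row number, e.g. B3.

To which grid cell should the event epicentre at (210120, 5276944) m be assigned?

Column index: ⌊(210120 − 134791) / 8898⌋ = ⌊8.466⌋ = 8 → column J
Row offset from origin: ⌊(5276944 − 5240780) / 15529⌋ = ⌊2.329⌋ = 2 → row 3 (counted from top)

J3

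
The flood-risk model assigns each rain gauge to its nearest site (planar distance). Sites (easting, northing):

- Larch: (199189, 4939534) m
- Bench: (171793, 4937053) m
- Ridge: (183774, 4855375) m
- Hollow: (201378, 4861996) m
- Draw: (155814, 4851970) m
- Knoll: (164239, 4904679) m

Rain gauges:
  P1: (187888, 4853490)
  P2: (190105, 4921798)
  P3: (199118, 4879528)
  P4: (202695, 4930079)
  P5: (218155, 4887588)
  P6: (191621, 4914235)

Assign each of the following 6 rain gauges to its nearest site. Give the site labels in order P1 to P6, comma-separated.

P1 → Ridge (d²=20478221.00)
P2 → Larch (d²=397084752.00)
P3 → Hollow (d²=312478624.00)
P4 → Larch (d²=101689061.00)
P5 → Hollow (d²=936418193.00)
P6 → Larch (d²=697314025.00)

Ridge, Larch, Hollow, Larch, Hollow, Larch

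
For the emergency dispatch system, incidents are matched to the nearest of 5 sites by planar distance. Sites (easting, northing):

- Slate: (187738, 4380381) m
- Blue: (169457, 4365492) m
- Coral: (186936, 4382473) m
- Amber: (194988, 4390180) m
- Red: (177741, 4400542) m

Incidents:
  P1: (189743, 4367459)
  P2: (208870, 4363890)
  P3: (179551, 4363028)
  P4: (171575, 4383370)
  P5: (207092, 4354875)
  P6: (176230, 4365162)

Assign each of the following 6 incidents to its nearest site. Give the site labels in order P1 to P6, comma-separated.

Slate, Slate, Blue, Coral, Slate, Blue

P1 → Slate (d²=170998109.00)
P2 → Slate (d²=718514505.00)
P3 → Blue (d²=107960132.00)
P4 → Coral (d²=236764930.00)
P5 → Slate (d²=1025133352.00)
P6 → Blue (d²=45982429.00)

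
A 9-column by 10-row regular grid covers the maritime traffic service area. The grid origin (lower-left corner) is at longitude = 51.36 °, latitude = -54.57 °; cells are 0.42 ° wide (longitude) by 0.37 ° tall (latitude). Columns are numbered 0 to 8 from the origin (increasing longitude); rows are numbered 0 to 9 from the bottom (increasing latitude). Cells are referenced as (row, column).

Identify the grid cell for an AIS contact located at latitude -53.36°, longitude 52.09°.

(3, 1)

Column index: ⌊(52.09 − 51.36) / 0.42⌋ = ⌊1.738⌋ = 1
Row offset from origin: ⌊(-53.36 − -54.57) / 0.37⌋ = ⌊3.270⌋ = 3 → row 3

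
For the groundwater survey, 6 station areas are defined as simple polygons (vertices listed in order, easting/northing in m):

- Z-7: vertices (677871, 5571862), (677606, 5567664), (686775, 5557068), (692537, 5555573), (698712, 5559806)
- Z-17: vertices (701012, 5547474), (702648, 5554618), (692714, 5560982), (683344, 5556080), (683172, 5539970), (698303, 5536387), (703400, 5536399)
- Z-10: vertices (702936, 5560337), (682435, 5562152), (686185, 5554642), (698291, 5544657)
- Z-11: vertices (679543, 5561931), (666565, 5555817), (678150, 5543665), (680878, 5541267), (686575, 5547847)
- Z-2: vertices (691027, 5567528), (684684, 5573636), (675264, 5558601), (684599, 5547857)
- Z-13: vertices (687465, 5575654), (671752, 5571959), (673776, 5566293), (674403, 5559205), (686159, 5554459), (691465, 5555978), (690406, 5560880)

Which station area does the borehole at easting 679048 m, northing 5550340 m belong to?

Z-11

Cast a ray rightward from (679048, 5550340). For each polygon, the edges (by vertex number in listed order) whose endpoints lie on opposite sides of northing = 5550340, where each meets that height, and whether that is right or left of the point:
Z-7: no edge straddles that height → 0 crossings.
Z-17: 1–2 at easting≈701668.3 (right), 4–5 at easting≈683282.7 (right) → 2 crossings.
Z-10: 3–4 at easting≈691400.8 (right), 4–1 at easting≈699974.5 (right) → 2 crossings.
Z-11: 2–3 at easting≈671786.4 (left), 5–1 at easting≈685330.3 (right) → 1 crossing.
Z-2: 3–4 at easting≈682441.6 (right), 4–1 at easting≈685410.4 (right) → 2 crossings.
Z-13: no edge straddles that height → 0 crossings.
Only Z-11 has an odd count, so the point is inside Z-11.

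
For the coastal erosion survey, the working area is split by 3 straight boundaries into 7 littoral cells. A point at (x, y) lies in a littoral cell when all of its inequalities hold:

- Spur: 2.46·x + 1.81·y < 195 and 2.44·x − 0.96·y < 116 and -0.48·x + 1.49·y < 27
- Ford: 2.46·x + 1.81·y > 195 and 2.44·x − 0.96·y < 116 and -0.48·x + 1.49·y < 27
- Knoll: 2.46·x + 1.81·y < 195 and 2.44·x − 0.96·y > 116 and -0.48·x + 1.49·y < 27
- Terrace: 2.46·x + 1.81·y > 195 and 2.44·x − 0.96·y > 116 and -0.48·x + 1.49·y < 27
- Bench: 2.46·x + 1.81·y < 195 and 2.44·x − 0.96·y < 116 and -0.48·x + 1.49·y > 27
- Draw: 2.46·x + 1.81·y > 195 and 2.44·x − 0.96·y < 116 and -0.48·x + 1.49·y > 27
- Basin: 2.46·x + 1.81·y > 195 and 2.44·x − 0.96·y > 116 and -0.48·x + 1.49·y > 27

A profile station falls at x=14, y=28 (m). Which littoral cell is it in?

2.46·14 + 1.81·28 = 85.120, which is < 195
2.44·14 − 0.96·28 = 7.280, which is < 116
-0.48·14 + 1.49·28 = 35.000, which is > 27
This sign pattern matches Bench.

Bench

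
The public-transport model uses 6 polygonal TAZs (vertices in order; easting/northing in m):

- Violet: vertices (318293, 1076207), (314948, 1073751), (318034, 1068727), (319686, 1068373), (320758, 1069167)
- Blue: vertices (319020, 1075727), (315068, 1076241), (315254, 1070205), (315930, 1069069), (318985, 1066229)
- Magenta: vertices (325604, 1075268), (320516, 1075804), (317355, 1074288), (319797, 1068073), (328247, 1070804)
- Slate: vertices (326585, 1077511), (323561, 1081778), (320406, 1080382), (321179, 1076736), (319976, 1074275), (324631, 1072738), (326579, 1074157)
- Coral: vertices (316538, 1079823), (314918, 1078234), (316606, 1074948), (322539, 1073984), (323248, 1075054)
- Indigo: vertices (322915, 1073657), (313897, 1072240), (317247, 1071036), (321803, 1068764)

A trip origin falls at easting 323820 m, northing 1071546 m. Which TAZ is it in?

Magenta

Cast a ray rightward from (323820, 1071546). For each polygon, the edges (by vertex number in listed order) whose endpoints lie on opposite sides of northing = 1071546, where each meets that height, and whether that is right or left of the point:
Violet: 2–3 at easting≈316302.4 (left), 5–1 at easting≈319925.0 (left) → 0 crossings.
Blue: 2–3 at easting≈315212.7 (left), 5–1 at easting≈319004.6 (left) → 0 crossings.
Magenta: 3–4 at easting≈318432.4 (left), 5–1 at easting≈327807.7 (right) → 1 crossing.
Slate: no edge straddles that height → 0 crossings.
Coral: no edge straddles that height → 0 crossings.
Indigo: 2–3 at easting≈315828.0 (left), 4–1 at easting≈322435.2 (left) → 0 crossings.
Only Magenta has an odd count, so the point is inside Magenta.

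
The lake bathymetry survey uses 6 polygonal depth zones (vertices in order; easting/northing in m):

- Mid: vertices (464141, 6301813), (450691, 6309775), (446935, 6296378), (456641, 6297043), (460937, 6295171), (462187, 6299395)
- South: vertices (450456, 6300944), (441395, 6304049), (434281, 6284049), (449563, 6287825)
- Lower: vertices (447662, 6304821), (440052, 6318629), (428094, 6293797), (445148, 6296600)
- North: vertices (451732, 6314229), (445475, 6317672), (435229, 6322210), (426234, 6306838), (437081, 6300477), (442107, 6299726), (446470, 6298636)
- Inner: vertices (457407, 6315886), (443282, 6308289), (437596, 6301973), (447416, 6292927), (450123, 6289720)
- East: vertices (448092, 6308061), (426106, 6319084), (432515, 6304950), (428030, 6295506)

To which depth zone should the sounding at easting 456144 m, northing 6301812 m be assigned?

Mid

Cast a ray rightward from (456144, 6301812). For each polygon, the edges (by vertex number in listed order) whose endpoints lie on opposite sides of northing = 6301812, where each meets that height, and whether that is right or left of the point:
Mid: 2–3 at easting≈448458.5 (left), 6–1 at easting≈464140.2 (right) → 1 crossing.
South: 1–2 at easting≈447923.0 (left), 2–3 at easting≈440599.3 (left) → 0 crossings.
Lower: 2–3 at easting≈431953.7 (left), 4–1 at easting≈446741.8 (left) → 0 crossings.
North: 4–5 at easting≈434804.5 (left), 7–1 at easting≈447541.8 (left) → 0 crossings.
Inner: 3–4 at easting≈437770.8 (left), 5–1 at easting≈453489.1 (left) → 0 crossings.
East: 3–4 at easting≈431024.7 (left), 4–1 at easting≈438106.5 (left) → 0 crossings.
Only Mid has an odd count, so the point is inside Mid.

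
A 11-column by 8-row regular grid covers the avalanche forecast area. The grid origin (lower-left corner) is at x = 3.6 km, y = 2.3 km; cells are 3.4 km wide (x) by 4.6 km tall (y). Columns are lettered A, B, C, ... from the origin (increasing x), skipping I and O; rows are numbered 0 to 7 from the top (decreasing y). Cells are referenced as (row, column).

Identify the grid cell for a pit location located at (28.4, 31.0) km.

(1, H)

Column index: ⌊(28.4 − 3.6) / 3.4⌋ = ⌊7.294⌋ = 7 → column H
Row offset from origin: ⌊(31.0 − 2.3) / 4.6⌋ = ⌊6.239⌋ = 6 → row 1 (counted from top)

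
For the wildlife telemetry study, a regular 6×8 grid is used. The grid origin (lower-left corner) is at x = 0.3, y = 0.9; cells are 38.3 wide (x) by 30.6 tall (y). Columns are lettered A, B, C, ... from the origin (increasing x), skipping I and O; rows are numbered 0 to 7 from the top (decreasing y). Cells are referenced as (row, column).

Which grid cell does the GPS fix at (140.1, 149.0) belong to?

Column index: ⌊(140.1 − 0.3) / 38.3⌋ = ⌊3.650⌋ = 3 → column D
Row offset from origin: ⌊(149.0 − 0.9) / 30.6⌋ = ⌊4.840⌋ = 4 → row 3 (counted from top)

(3, D)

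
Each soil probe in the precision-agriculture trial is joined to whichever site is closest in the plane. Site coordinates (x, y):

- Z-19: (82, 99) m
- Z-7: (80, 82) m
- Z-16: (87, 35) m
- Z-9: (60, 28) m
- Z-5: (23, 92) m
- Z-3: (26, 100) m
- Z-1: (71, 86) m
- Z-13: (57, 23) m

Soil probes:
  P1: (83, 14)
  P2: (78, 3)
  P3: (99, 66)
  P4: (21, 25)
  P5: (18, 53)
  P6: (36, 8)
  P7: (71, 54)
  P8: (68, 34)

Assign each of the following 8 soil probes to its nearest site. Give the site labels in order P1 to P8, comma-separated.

Z-16, Z-13, Z-7, Z-13, Z-5, Z-13, Z-16, Z-9

P1 → Z-16 (d²=457.00)
P2 → Z-13 (d²=841.00)
P3 → Z-7 (d²=617.00)
P4 → Z-13 (d²=1300.00)
P5 → Z-5 (d²=1546.00)
P6 → Z-13 (d²=666.00)
P7 → Z-16 (d²=617.00)
P8 → Z-9 (d²=100.00)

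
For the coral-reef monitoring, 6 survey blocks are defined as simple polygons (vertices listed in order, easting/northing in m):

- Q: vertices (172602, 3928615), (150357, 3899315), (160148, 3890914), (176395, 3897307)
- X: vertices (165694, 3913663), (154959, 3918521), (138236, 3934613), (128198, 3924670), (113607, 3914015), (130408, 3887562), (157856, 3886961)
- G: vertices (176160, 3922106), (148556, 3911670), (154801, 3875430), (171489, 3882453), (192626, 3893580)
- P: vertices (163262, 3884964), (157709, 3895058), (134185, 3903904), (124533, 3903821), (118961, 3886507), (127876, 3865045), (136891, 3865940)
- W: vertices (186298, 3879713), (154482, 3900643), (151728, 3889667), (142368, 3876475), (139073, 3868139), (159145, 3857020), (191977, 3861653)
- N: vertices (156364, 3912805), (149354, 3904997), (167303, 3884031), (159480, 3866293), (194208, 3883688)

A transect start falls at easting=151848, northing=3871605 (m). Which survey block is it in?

Cast a ray rightward from (151848, 3871605). For each polygon, the edges (by vertex number in listed order) whose endpoints lie on opposite sides of northing = 3871605, where each meets that height, and whether that is right or left of the point:
Q: no edge straddles that height → 0 crossings.
X: no edge straddles that height → 0 crossings.
G: no edge straddles that height → 0 crossings.
P: 5–6 at easting≈125151.1 (left), 7–1 at easting≈144743.8 (left) → 0 crossings.
W: 4–5 at easting≈140443.0 (left), 7–1 at easting≈188847.6 (right) → 1 crossing.
N: 3–4 at easting≈161822.8 (right), 4–5 at easting≈170085.1 (right) → 2 crossings.
Only W has an odd count, so the point is inside W.

W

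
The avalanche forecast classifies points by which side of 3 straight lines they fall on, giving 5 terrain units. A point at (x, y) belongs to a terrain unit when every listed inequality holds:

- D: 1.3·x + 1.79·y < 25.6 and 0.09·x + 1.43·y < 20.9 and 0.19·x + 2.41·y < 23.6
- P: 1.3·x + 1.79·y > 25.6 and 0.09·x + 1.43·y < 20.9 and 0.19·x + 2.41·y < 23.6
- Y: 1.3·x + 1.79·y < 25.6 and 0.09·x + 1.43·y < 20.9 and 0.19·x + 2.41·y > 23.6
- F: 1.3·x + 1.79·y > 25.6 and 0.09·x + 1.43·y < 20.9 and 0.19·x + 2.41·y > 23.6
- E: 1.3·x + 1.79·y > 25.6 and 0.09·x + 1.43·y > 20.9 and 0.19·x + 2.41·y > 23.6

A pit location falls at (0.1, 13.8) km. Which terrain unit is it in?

1.3·0.1 + 1.79·13.8 = 24.832, which is < 25.6
0.09·0.1 + 1.43·13.8 = 19.743, which is < 20.9
0.19·0.1 + 2.41·13.8 = 33.277, which is > 23.6
This sign pattern matches Y.

Y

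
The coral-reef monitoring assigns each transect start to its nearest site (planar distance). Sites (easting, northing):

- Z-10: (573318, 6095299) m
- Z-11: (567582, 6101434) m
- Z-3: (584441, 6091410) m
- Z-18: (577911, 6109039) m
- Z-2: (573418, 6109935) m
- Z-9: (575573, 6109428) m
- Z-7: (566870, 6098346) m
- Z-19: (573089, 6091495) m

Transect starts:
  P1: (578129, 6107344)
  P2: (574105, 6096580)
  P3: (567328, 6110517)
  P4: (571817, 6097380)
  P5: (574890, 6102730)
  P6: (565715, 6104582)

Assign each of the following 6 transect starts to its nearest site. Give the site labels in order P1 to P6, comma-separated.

Z-18, Z-10, Z-2, Z-10, Z-9, Z-11

P1 → Z-18 (d²=2920549.00)
P2 → Z-10 (d²=2260330.00)
P3 → Z-2 (d²=37426824.00)
P4 → Z-10 (d²=6583562.00)
P5 → Z-9 (d²=45329693.00)
P6 → Z-11 (d²=13395593.00)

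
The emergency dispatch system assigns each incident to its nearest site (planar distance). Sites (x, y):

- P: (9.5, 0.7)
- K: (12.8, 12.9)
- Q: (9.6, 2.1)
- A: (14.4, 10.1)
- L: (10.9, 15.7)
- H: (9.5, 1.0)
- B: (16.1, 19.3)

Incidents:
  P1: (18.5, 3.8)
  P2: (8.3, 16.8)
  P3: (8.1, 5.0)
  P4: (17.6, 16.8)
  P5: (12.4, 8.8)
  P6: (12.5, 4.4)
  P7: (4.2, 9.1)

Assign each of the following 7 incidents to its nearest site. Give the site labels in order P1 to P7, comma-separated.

A, L, Q, B, A, Q, Q

P1 → A (d²=56.50)
P2 → L (d²=7.97)
P3 → Q (d²=10.66)
P4 → B (d²=8.50)
P5 → A (d²=5.69)
P6 → Q (d²=13.70)
P7 → Q (d²=78.16)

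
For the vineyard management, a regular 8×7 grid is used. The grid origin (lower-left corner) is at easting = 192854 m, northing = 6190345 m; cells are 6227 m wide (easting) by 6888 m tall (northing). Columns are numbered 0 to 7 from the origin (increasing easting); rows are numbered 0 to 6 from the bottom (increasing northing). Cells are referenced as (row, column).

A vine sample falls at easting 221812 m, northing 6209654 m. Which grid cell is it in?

Column index: ⌊(221812 − 192854) / 6227⌋ = ⌊4.650⌋ = 4
Row offset from origin: ⌊(6209654 − 6190345) / 6888⌋ = ⌊2.803⌋ = 2 → row 2

(2, 4)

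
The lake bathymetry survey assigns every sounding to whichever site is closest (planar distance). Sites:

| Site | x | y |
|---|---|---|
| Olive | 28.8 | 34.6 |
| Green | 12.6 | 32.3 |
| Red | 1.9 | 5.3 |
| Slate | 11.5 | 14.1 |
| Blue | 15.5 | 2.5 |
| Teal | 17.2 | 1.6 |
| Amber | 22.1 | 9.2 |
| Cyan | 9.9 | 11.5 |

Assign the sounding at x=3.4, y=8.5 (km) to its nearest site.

Squared distances to each site:
Olive: 1326.370; Green: 651.080; Red: 12.490; Slate: 96.970; Blue: 182.410; Teal: 238.050; Amber: 350.180; Cyan: 51.250.
Minimum at Red.

Red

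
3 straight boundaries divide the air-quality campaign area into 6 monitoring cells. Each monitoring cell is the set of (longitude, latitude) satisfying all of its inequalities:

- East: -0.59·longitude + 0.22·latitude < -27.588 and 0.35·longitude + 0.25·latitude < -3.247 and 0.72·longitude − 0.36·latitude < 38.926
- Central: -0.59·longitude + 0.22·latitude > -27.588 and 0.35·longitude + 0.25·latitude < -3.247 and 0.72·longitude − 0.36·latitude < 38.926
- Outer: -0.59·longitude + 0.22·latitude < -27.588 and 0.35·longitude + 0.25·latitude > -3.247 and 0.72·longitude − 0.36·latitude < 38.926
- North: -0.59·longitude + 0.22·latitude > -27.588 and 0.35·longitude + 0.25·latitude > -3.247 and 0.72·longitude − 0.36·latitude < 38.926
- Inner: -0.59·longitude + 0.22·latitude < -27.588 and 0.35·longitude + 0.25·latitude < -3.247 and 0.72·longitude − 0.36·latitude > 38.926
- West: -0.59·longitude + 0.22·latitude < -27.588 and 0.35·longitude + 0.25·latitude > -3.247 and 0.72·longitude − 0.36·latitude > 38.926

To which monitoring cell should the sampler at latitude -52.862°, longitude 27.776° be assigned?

-0.59·27.776 + 0.22·-52.862 = -28.017, which is < -27.588
0.35·27.776 + 0.25·-52.862 = -3.494, which is < -3.247
0.72·27.776 − 0.36·-52.862 = 39.029, which is > 38.926
This sign pattern matches Inner.

Inner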